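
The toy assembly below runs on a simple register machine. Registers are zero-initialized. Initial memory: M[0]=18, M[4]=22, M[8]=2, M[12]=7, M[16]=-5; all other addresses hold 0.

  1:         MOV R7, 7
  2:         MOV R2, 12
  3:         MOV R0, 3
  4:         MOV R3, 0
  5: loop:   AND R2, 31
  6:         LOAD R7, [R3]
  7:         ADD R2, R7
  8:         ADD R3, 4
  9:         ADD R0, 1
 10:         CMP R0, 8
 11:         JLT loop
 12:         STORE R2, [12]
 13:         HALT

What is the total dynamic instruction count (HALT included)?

after MOV R7, 7: R7=7
after MOV R2, 12: R2=12
after MOV R0, 3: R0=3
after MOV R3, 0: R3=0
after AND R2, 31: R2=12&31=12
after LOAD R7, [R3]: R7=M[0]=18
after ADD R2, R7: R2=12+18=30
after ADD R3, 4: R3=0+4=4
after ADD R0, 1: R0=3+1=4
CMP R0, 8  (cmp 4,8)
JLT loop: taken
after AND R2, 31: R2=30&31=30
after LOAD R7, [R3]: R7=M[4]=22
after ADD R2, R7: R2=30+22=52
after ADD R3, 4: R3=4+4=8
after ADD R0, 1: R0=4+1=5
CMP R0, 8  (cmp 5,8)
JLT loop: taken
after AND R2, 31: R2=52&31=20
after LOAD R7, [R3]: R7=M[8]=2
after ADD R2, R7: R2=20+2=22
after ADD R3, 4: R3=8+4=12
after ADD R0, 1: R0=5+1=6
CMP R0, 8  (cmp 6,8)
JLT loop: taken
after AND R2, 31: R2=22&31=22
after LOAD R7, [R3]: R7=M[12]=7
after ADD R2, R7: R2=22+7=29
after ADD R3, 4: R3=12+4=16
after ADD R0, 1: R0=6+1=7
CMP R0, 8  (cmp 7,8)
JLT loop: taken
after AND R2, 31: R2=29&31=29
after LOAD R7, [R3]: R7=M[16]=-5
after ADD R2, R7: R2=29+(-5)=24
after ADD R3, 4: R3=16+4=20
after ADD R0, 1: R0=7+1=8
CMP R0, 8  (cmp 8,8)
JLT loop: not taken
STORE R2, [12] → M[12]=24
halt.
Total executed instructions: 41.

41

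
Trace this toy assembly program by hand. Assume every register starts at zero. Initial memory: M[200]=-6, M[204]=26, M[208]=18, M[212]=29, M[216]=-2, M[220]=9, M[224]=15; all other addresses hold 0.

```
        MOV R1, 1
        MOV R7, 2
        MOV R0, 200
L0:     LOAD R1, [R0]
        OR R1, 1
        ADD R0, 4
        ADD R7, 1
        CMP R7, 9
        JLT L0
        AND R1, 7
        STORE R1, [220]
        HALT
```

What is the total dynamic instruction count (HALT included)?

MOV R1, 1 → R1=1
MOV R7, 2 → R7=2
MOV R0, 200 → R0=200
LOAD R1, [R0] → R1=M[200]=-6
OR R1, 1 → R1=(-6)|1=-5
ADD R0, 4 → R0=200+4=204
ADD R7, 1 → R7=2+1=3
CMP R7, 9  (cmp 3,9)
JLT L0: taken
LOAD R1, [R0] → R1=M[204]=26
OR R1, 1 → R1=26|1=27
ADD R0, 4 → R0=204+4=208
ADD R7, 1 → R7=3+1=4
CMP R7, 9  (cmp 4,9)
JLT L0: taken
LOAD R1, [R0] → R1=M[208]=18
OR R1, 1 → R1=18|1=19
ADD R0, 4 → R0=208+4=212
ADD R7, 1 → R7=4+1=5
CMP R7, 9  (cmp 5,9)
JLT L0: taken
LOAD R1, [R0] → R1=M[212]=29
OR R1, 1 → R1=29|1=29
ADD R0, 4 → R0=212+4=216
ADD R7, 1 → R7=5+1=6
CMP R7, 9  (cmp 6,9)
JLT L0: taken
LOAD R1, [R0] → R1=M[216]=-2
OR R1, 1 → R1=(-2)|1=-1
ADD R0, 4 → R0=216+4=220
ADD R7, 1 → R7=6+1=7
CMP R7, 9  (cmp 7,9)
JLT L0: taken
LOAD R1, [R0] → R1=M[220]=9
OR R1, 1 → R1=9|1=9
ADD R0, 4 → R0=220+4=224
ADD R7, 1 → R7=7+1=8
CMP R7, 9  (cmp 8,9)
JLT L0: taken
LOAD R1, [R0] → R1=M[224]=15
OR R1, 1 → R1=15|1=15
ADD R0, 4 → R0=224+4=228
ADD R7, 1 → R7=8+1=9
CMP R7, 9  (cmp 9,9)
JLT L0: not taken
AND R1, 7 → R1=15&7=7
STORE R1, [220] → M[220]=7
halt.
Total executed instructions: 48.

48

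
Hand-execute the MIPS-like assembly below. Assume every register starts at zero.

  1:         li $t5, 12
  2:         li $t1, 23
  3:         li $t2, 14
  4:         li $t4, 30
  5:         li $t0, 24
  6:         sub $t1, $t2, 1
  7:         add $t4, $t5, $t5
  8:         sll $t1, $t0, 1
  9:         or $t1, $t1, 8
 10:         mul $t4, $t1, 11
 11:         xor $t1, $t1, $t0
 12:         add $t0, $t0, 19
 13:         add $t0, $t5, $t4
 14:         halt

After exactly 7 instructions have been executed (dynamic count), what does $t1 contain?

13

after li $t5, 12: $t5=12
after li $t1, 23: $t1=23
after li $t2, 14: $t2=14
after li $t4, 30: $t4=30
after li $t0, 24: $t0=24
after sub $t1, $t2, 1: $t1=14-1=13
after add $t4, $t5, $t5: $t4=12+12=24
After step 7: $t1 = 13.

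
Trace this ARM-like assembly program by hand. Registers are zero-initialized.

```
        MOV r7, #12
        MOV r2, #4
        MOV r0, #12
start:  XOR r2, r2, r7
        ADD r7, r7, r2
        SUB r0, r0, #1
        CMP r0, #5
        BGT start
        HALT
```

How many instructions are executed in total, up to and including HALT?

39

after MOV r7, #12: r7=12
after MOV r2, #4: r2=4
after MOV r0, #12: r0=12
after XOR r2, r2, r7: r2=4^12=8
after ADD r7, r7, r2: r7=12+8=20
after SUB r0, r0, #1: r0=12-1=11
CMP r0, #5  (cmp 11,5)
BGT start: taken
after XOR r2, r2, r7: r2=8^20=28
after ADD r7, r7, r2: r7=20+28=48
after SUB r0, r0, #1: r0=11-1=10
CMP r0, #5  (cmp 10,5)
BGT start: taken
after XOR r2, r2, r7: r2=28^48=44
after ADD r7, r7, r2: r7=48+44=92
after SUB r0, r0, #1: r0=10-1=9
CMP r0, #5  (cmp 9,5)
BGT start: taken
after XOR r2, r2, r7: r2=44^92=112
after ADD r7, r7, r2: r7=92+112=204
after SUB r0, r0, #1: r0=9-1=8
CMP r0, #5  (cmp 8,5)
BGT start: taken
after XOR r2, r2, r7: r2=112^204=188
after ADD r7, r7, r2: r7=204+188=392
after SUB r0, r0, #1: r0=8-1=7
CMP r0, #5  (cmp 7,5)
BGT start: taken
after XOR r2, r2, r7: r2=188^392=308
after ADD r7, r7, r2: r7=392+308=700
after SUB r0, r0, #1: r0=7-1=6
CMP r0, #5  (cmp 6,5)
BGT start: taken
after XOR r2, r2, r7: r2=308^700=904
after ADD r7, r7, r2: r7=700+904=1604
after SUB r0, r0, #1: r0=6-1=5
CMP r0, #5  (cmp 5,5)
BGT start: not taken
halt.
Total executed instructions: 39.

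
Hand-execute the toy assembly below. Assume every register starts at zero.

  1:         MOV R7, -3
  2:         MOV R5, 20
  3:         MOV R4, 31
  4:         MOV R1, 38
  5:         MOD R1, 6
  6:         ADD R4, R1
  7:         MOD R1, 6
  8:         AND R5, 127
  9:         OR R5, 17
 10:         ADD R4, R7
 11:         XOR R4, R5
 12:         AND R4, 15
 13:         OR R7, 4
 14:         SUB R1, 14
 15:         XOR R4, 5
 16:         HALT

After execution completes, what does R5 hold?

MOV R7, -3 → R7=-3
MOV R5, 20 → R5=20
MOV R4, 31 → R4=31
MOV R1, 38 → R1=38
MOD R1, 6 → R1=38%6=2
ADD R4, R1 → R4=31+2=33
MOD R1, 6 → R1=2%6=2
AND R5, 127 → R5=20&127=20
OR R5, 17 → R5=20|17=21
ADD R4, R7 → R4=33+(-3)=30
XOR R4, R5 → R4=30^21=11
AND R4, 15 → R4=11&15=11
OR R7, 4 → R7=(-3)|4=-3
SUB R1, 14 → R1=2-14=-12
XOR R4, 5 → R4=11^5=14
halt.

21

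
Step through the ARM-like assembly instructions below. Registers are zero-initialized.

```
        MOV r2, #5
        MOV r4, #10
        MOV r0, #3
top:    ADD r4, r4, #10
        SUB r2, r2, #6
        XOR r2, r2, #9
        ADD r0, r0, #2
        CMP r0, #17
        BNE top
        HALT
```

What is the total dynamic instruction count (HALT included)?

MOV r2, #5 → r2=5
MOV r4, #10 → r4=10
MOV r0, #3 → r0=3
ADD r4, r4, #10 → r4=10+10=20
SUB r2, r2, #6 → r2=5-6=-1
XOR r2, r2, #9 → r2=(-1)^9=-10
ADD r0, r0, #2 → r0=3+2=5
CMP r0, #17  (cmp 5,17)
BNE top: taken
ADD r4, r4, #10 → r4=20+10=30
SUB r2, r2, #6 → r2=(-10)-6=-16
XOR r2, r2, #9 → r2=(-16)^9=-7
ADD r0, r0, #2 → r0=5+2=7
CMP r0, #17  (cmp 7,17)
BNE top: taken
ADD r4, r4, #10 → r4=30+10=40
SUB r2, r2, #6 → r2=(-7)-6=-13
XOR r2, r2, #9 → r2=(-13)^9=-6
ADD r0, r0, #2 → r0=7+2=9
CMP r0, #17  (cmp 9,17)
BNE top: taken
ADD r4, r4, #10 → r4=40+10=50
SUB r2, r2, #6 → r2=(-6)-6=-12
XOR r2, r2, #9 → r2=(-12)^9=-3
ADD r0, r0, #2 → r0=9+2=11
CMP r0, #17  (cmp 11,17)
BNE top: taken
ADD r4, r4, #10 → r4=50+10=60
SUB r2, r2, #6 → r2=(-3)-6=-9
XOR r2, r2, #9 → r2=(-9)^9=-2
ADD r0, r0, #2 → r0=11+2=13
CMP r0, #17  (cmp 13,17)
BNE top: taken
ADD r4, r4, #10 → r4=60+10=70
SUB r2, r2, #6 → r2=(-2)-6=-8
XOR r2, r2, #9 → r2=(-8)^9=-15
ADD r0, r0, #2 → r0=13+2=15
CMP r0, #17  (cmp 15,17)
BNE top: taken
ADD r4, r4, #10 → r4=70+10=80
SUB r2, r2, #6 → r2=(-15)-6=-21
XOR r2, r2, #9 → r2=(-21)^9=-30
ADD r0, r0, #2 → r0=15+2=17
CMP r0, #17  (cmp 17,17)
BNE top: not taken
halt.
Total executed instructions: 46.

46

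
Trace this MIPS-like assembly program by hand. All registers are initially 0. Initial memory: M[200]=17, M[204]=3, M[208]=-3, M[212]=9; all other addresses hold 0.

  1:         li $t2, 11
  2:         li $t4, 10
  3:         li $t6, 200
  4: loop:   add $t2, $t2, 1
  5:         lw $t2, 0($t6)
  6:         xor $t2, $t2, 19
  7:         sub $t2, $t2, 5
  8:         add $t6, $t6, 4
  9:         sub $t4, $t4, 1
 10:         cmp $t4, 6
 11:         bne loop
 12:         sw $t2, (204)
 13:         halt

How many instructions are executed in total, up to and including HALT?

li $t2, 11 → $t2=11
li $t4, 10 → $t4=10
li $t6, 200 → $t6=200
add $t2, $t2, 1 → $t2=11+1=12
lw $t2, 0($t6) → $t2=M[200]=17
xor $t2, $t2, 19 → $t2=17^19=2
sub $t2, $t2, 5 → $t2=2-5=-3
add $t6, $t6, 4 → $t6=200+4=204
sub $t4, $t4, 1 → $t4=10-1=9
cmp $t4, 6  (cmp 9,6)
bne loop: taken
add $t2, $t2, 1 → $t2=(-3)+1=-2
lw $t2, 0($t6) → $t2=M[204]=3
xor $t2, $t2, 19 → $t2=3^19=16
sub $t2, $t2, 5 → $t2=16-5=11
add $t6, $t6, 4 → $t6=204+4=208
sub $t4, $t4, 1 → $t4=9-1=8
cmp $t4, 6  (cmp 8,6)
bne loop: taken
add $t2, $t2, 1 → $t2=11+1=12
lw $t2, 0($t6) → $t2=M[208]=-3
xor $t2, $t2, 19 → $t2=(-3)^19=-18
sub $t2, $t2, 5 → $t2=(-18)-5=-23
add $t6, $t6, 4 → $t6=208+4=212
sub $t4, $t4, 1 → $t4=8-1=7
cmp $t4, 6  (cmp 7,6)
bne loop: taken
add $t2, $t2, 1 → $t2=(-23)+1=-22
lw $t2, 0($t6) → $t2=M[212]=9
xor $t2, $t2, 19 → $t2=9^19=26
sub $t2, $t2, 5 → $t2=26-5=21
add $t6, $t6, 4 → $t6=212+4=216
sub $t4, $t4, 1 → $t4=7-1=6
cmp $t4, 6  (cmp 6,6)
bne loop: not taken
sw $t2, (204) → M[204]=21
halt.
Total executed instructions: 37.

37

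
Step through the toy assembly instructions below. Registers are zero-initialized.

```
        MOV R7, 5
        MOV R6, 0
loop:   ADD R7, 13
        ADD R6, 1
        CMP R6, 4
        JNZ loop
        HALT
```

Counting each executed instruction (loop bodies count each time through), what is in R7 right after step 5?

after MOV R7, 5: R7=5
after MOV R6, 0: R6=0
after ADD R7, 13: R7=5+13=18
after ADD R6, 1: R6=0+1=1
CMP R6, 4  (cmp 1,4)
After step 5: R7 = 18.

18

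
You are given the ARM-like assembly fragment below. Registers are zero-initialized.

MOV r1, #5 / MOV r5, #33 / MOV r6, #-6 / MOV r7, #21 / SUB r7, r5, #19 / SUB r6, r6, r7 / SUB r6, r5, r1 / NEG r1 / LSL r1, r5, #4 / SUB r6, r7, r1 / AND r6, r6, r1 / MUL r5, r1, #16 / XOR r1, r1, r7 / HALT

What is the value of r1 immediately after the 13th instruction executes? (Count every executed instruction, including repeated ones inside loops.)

542

MOV r1, #5 → r1=5
MOV r5, #33 → r5=33
MOV r6, #-6 → r6=-6
MOV r7, #21 → r7=21
SUB r7, r5, #19 → r7=33-19=14
SUB r6, r6, r7 → r6=(-6)-14=-20
SUB r6, r5, r1 → r6=33-5=28
NEG r1 → r1=-(5)=-5
LSL r1, r5, #4 → r1=33<<4=528
SUB r6, r7, r1 → r6=14-528=-514
AND r6, r6, r1 → r6=(-514)&528=16
MUL r5, r1, #16 → r5=528*16=8448
XOR r1, r1, r7 → r1=528^14=542
After step 13: r1 = 542.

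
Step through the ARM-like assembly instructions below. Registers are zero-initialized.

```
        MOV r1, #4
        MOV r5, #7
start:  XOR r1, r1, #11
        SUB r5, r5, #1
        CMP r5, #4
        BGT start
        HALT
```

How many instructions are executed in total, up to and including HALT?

15

r1=4
r5=7
r1=4^11=15
r5=7-1=6
CMP r5, #4  (cmp 6,4)
BGT start: taken
r1=15^11=4
r5=6-1=5
CMP r5, #4  (cmp 5,4)
BGT start: taken
r1=4^11=15
r5=5-1=4
CMP r5, #4  (cmp 4,4)
BGT start: not taken
halt.
Total executed instructions: 15.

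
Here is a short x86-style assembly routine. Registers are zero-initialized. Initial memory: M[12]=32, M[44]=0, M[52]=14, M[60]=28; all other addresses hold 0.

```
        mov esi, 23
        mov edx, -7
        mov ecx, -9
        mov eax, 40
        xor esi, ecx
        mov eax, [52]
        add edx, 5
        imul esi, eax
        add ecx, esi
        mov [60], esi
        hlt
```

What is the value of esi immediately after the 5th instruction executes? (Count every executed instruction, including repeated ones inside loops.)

-32

mov esi, 23 → esi=23
mov edx, -7 → edx=-7
mov ecx, -9 → ecx=-9
mov eax, 40 → eax=40
xor esi, ecx → esi=23^(-9)=-32
After step 5: esi = -32.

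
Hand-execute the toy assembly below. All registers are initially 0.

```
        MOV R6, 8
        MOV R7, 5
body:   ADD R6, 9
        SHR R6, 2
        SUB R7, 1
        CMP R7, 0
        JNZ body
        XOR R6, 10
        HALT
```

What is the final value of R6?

9

after MOV R6, 8: R6=8
after MOV R7, 5: R7=5
after ADD R6, 9: R6=8+9=17
after SHR R6, 2: R6=17>>2=4
after SUB R7, 1: R7=5-1=4
CMP R7, 0  (cmp 4,0)
JNZ body: taken
after ADD R6, 9: R6=4+9=13
after SHR R6, 2: R6=13>>2=3
after SUB R7, 1: R7=4-1=3
CMP R7, 0  (cmp 3,0)
JNZ body: taken
after ADD R6, 9: R6=3+9=12
after SHR R6, 2: R6=12>>2=3
after SUB R7, 1: R7=3-1=2
CMP R7, 0  (cmp 2,0)
JNZ body: taken
after ADD R6, 9: R6=3+9=12
after SHR R6, 2: R6=12>>2=3
after SUB R7, 1: R7=2-1=1
CMP R7, 0  (cmp 1,0)
JNZ body: taken
after ADD R6, 9: R6=3+9=12
after SHR R6, 2: R6=12>>2=3
after SUB R7, 1: R7=1-1=0
CMP R7, 0  (cmp 0,0)
JNZ body: not taken
after XOR R6, 10: R6=3^10=9
halt.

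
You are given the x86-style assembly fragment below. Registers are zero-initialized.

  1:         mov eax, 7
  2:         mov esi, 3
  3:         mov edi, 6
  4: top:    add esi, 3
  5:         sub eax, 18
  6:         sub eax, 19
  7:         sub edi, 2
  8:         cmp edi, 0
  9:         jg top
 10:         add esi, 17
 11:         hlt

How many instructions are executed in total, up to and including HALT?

23

after mov eax, 7: eax=7
after mov esi, 3: esi=3
after mov edi, 6: edi=6
after add esi, 3: esi=3+3=6
after sub eax, 18: eax=7-18=-11
after sub eax, 19: eax=(-11)-19=-30
after sub edi, 2: edi=6-2=4
cmp edi, 0  (cmp 4,0)
jg top: taken
after add esi, 3: esi=6+3=9
after sub eax, 18: eax=(-30)-18=-48
after sub eax, 19: eax=(-48)-19=-67
after sub edi, 2: edi=4-2=2
cmp edi, 0  (cmp 2,0)
jg top: taken
after add esi, 3: esi=9+3=12
after sub eax, 18: eax=(-67)-18=-85
after sub eax, 19: eax=(-85)-19=-104
after sub edi, 2: edi=2-2=0
cmp edi, 0  (cmp 0,0)
jg top: not taken
after add esi, 17: esi=12+17=29
halt.
Total executed instructions: 23.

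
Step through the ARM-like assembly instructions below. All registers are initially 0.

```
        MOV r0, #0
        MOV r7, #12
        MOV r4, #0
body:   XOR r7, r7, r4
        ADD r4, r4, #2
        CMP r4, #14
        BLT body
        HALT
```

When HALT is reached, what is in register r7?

2

after MOV r0, #0: r0=0
after MOV r7, #12: r7=12
after MOV r4, #0: r4=0
after XOR r7, r7, r4: r7=12^0=12
after ADD r4, r4, #2: r4=0+2=2
CMP r4, #14  (cmp 2,14)
BLT body: taken
after XOR r7, r7, r4: r7=12^2=14
after ADD r4, r4, #2: r4=2+2=4
CMP r4, #14  (cmp 4,14)
BLT body: taken
after XOR r7, r7, r4: r7=14^4=10
after ADD r4, r4, #2: r4=4+2=6
CMP r4, #14  (cmp 6,14)
BLT body: taken
after XOR r7, r7, r4: r7=10^6=12
after ADD r4, r4, #2: r4=6+2=8
CMP r4, #14  (cmp 8,14)
BLT body: taken
after XOR r7, r7, r4: r7=12^8=4
after ADD r4, r4, #2: r4=8+2=10
CMP r4, #14  (cmp 10,14)
BLT body: taken
after XOR r7, r7, r4: r7=4^10=14
after ADD r4, r4, #2: r4=10+2=12
CMP r4, #14  (cmp 12,14)
BLT body: taken
after XOR r7, r7, r4: r7=14^12=2
after ADD r4, r4, #2: r4=12+2=14
CMP r4, #14  (cmp 14,14)
BLT body: not taken
halt.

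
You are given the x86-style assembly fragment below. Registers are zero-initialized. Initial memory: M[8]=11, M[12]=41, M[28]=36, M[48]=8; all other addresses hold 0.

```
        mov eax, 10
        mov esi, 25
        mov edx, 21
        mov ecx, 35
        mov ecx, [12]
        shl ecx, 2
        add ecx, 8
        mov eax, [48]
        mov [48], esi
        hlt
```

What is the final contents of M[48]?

25

eax=10
esi=25
edx=21
ecx=35
ecx=M[12]=41
ecx=41<<2=164
ecx=164+8=172
eax=M[48]=8
mov [48], esi → M[48]=25
halt.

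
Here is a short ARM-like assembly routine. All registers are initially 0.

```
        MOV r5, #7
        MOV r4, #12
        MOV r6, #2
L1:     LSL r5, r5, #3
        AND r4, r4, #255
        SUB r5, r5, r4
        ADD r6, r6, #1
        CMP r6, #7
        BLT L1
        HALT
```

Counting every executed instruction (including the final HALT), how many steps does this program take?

after MOV r5, #7: r5=7
after MOV r4, #12: r4=12
after MOV r6, #2: r6=2
after LSL r5, r5, #3: r5=7<<3=56
after AND r4, r4, #255: r4=12&255=12
after SUB r5, r5, r4: r5=56-12=44
after ADD r6, r6, #1: r6=2+1=3
CMP r6, #7  (cmp 3,7)
BLT L1: taken
after LSL r5, r5, #3: r5=44<<3=352
after AND r4, r4, #255: r4=12&255=12
after SUB r5, r5, r4: r5=352-12=340
after ADD r6, r6, #1: r6=3+1=4
CMP r6, #7  (cmp 4,7)
BLT L1: taken
after LSL r5, r5, #3: r5=340<<3=2720
after AND r4, r4, #255: r4=12&255=12
after SUB r5, r5, r4: r5=2720-12=2708
after ADD r6, r6, #1: r6=4+1=5
CMP r6, #7  (cmp 5,7)
BLT L1: taken
after LSL r5, r5, #3: r5=2708<<3=21664
after AND r4, r4, #255: r4=12&255=12
after SUB r5, r5, r4: r5=21664-12=21652
after ADD r6, r6, #1: r6=5+1=6
CMP r6, #7  (cmp 6,7)
BLT L1: taken
after LSL r5, r5, #3: r5=21652<<3=173216
after AND r4, r4, #255: r4=12&255=12
after SUB r5, r5, r4: r5=173216-12=173204
after ADD r6, r6, #1: r6=6+1=7
CMP r6, #7  (cmp 7,7)
BLT L1: not taken
halt.
Total executed instructions: 34.

34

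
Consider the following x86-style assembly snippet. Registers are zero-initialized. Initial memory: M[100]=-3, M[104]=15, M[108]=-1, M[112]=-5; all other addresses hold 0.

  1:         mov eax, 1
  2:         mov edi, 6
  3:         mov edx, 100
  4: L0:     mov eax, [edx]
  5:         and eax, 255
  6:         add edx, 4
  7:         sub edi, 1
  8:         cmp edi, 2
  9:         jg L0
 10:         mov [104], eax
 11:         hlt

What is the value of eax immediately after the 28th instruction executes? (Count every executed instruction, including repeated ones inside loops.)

mov eax, 1 → eax=1
mov edi, 6 → edi=6
mov edx, 100 → edx=100
mov eax, [edx] → eax=M[100]=-3
and eax, 255 → eax=(-3)&255=253
add edx, 4 → edx=100+4=104
sub edi, 1 → edi=6-1=5
cmp edi, 2  (cmp 5,2)
jg L0: taken
mov eax, [edx] → eax=M[104]=15
and eax, 255 → eax=15&255=15
add edx, 4 → edx=104+4=108
sub edi, 1 → edi=5-1=4
cmp edi, 2  (cmp 4,2)
jg L0: taken
mov eax, [edx] → eax=M[108]=-1
and eax, 255 → eax=(-1)&255=255
add edx, 4 → edx=108+4=112
sub edi, 1 → edi=4-1=3
cmp edi, 2  (cmp 3,2)
jg L0: taken
mov eax, [edx] → eax=M[112]=-5
and eax, 255 → eax=(-5)&255=251
add edx, 4 → edx=112+4=116
sub edi, 1 → edi=3-1=2
cmp edi, 2  (cmp 2,2)
jg L0: not taken
mov [104], eax → M[104]=251
After step 28: eax = 251.

251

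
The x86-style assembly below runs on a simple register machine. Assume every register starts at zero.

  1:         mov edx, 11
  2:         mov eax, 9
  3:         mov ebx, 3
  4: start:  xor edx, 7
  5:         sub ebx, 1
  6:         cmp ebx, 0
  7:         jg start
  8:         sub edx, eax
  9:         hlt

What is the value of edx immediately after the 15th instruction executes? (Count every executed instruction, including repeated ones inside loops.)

mov edx, 11 → edx=11
mov eax, 9 → eax=9
mov ebx, 3 → ebx=3
xor edx, 7 → edx=11^7=12
sub ebx, 1 → ebx=3-1=2
cmp ebx, 0  (cmp 2,0)
jg start: taken
xor edx, 7 → edx=12^7=11
sub ebx, 1 → ebx=2-1=1
cmp ebx, 0  (cmp 1,0)
jg start: taken
xor edx, 7 → edx=11^7=12
sub ebx, 1 → ebx=1-1=0
cmp ebx, 0  (cmp 0,0)
jg start: not taken
After step 15: edx = 12.

12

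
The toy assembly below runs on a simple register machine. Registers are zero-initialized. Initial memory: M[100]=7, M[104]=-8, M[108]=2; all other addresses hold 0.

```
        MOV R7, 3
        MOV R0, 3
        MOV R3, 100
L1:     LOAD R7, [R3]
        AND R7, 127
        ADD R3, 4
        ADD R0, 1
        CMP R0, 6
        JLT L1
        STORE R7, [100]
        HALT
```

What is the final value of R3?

112

R7=3
R0=3
R3=100
R7=M[100]=7
R7=7&127=7
R3=100+4=104
R0=3+1=4
CMP R0, 6  (cmp 4,6)
JLT L1: taken
R7=M[104]=-8
R7=(-8)&127=120
R3=104+4=108
R0=4+1=5
CMP R0, 6  (cmp 5,6)
JLT L1: taken
R7=M[108]=2
R7=2&127=2
R3=108+4=112
R0=5+1=6
CMP R0, 6  (cmp 6,6)
JLT L1: not taken
STORE R7, [100] → M[100]=2
halt.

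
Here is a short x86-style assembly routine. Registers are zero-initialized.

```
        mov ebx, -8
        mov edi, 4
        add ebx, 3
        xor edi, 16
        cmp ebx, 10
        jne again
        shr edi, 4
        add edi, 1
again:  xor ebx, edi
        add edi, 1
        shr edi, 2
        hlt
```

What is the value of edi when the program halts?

5

mov ebx, -8 → ebx=-8
mov edi, 4 → edi=4
add ebx, 3 → ebx=(-8)+3=-5
xor edi, 16 → edi=4^16=20
cmp ebx, 10  (cmp -5,10)
jne again: taken
xor ebx, edi → ebx=(-5)^20=-17
add edi, 1 → edi=20+1=21
shr edi, 2 → edi=21>>2=5
halt.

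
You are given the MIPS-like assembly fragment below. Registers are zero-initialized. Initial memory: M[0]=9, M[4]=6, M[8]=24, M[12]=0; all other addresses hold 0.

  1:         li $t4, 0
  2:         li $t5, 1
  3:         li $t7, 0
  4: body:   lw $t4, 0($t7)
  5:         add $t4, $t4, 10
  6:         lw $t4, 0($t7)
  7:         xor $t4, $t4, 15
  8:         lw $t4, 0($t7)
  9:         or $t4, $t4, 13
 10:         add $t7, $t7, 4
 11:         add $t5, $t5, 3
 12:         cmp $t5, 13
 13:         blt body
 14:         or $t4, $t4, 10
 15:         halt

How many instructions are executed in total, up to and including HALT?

45

after li $t4, 0: $t4=0
after li $t5, 1: $t5=1
after li $t7, 0: $t7=0
after lw $t4, 0($t7): $t4=M[0]=9
after add $t4, $t4, 10: $t4=9+10=19
after lw $t4, 0($t7): $t4=M[0]=9
after xor $t4, $t4, 15: $t4=9^15=6
after lw $t4, 0($t7): $t4=M[0]=9
after or $t4, $t4, 13: $t4=9|13=13
after add $t7, $t7, 4: $t7=0+4=4
after add $t5, $t5, 3: $t5=1+3=4
cmp $t5, 13  (cmp 4,13)
blt body: taken
after lw $t4, 0($t7): $t4=M[4]=6
after add $t4, $t4, 10: $t4=6+10=16
after lw $t4, 0($t7): $t4=M[4]=6
after xor $t4, $t4, 15: $t4=6^15=9
after lw $t4, 0($t7): $t4=M[4]=6
after or $t4, $t4, 13: $t4=6|13=15
after add $t7, $t7, 4: $t7=4+4=8
after add $t5, $t5, 3: $t5=4+3=7
cmp $t5, 13  (cmp 7,13)
blt body: taken
after lw $t4, 0($t7): $t4=M[8]=24
after add $t4, $t4, 10: $t4=24+10=34
after lw $t4, 0($t7): $t4=M[8]=24
after xor $t4, $t4, 15: $t4=24^15=23
after lw $t4, 0($t7): $t4=M[8]=24
after or $t4, $t4, 13: $t4=24|13=29
after add $t7, $t7, 4: $t7=8+4=12
after add $t5, $t5, 3: $t5=7+3=10
cmp $t5, 13  (cmp 10,13)
blt body: taken
after lw $t4, 0($t7): $t4=M[12]=0
after add $t4, $t4, 10: $t4=0+10=10
after lw $t4, 0($t7): $t4=M[12]=0
after xor $t4, $t4, 15: $t4=0^15=15
after lw $t4, 0($t7): $t4=M[12]=0
after or $t4, $t4, 13: $t4=0|13=13
after add $t7, $t7, 4: $t7=12+4=16
after add $t5, $t5, 3: $t5=10+3=13
cmp $t5, 13  (cmp 13,13)
blt body: not taken
after or $t4, $t4, 10: $t4=13|10=15
halt.
Total executed instructions: 45.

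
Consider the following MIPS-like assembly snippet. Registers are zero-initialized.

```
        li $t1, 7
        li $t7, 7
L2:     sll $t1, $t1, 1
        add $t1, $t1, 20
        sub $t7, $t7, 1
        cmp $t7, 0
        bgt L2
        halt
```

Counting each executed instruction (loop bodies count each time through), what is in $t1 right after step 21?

after li $t1, 7: $t1=7
after li $t7, 7: $t7=7
after sll $t1, $t1, 1: $t1=7<<1=14
after add $t1, $t1, 20: $t1=14+20=34
after sub $t7, $t7, 1: $t7=7-1=6
cmp $t7, 0  (cmp 6,0)
bgt L2: taken
after sll $t1, $t1, 1: $t1=34<<1=68
after add $t1, $t1, 20: $t1=68+20=88
after sub $t7, $t7, 1: $t7=6-1=5
cmp $t7, 0  (cmp 5,0)
bgt L2: taken
after sll $t1, $t1, 1: $t1=88<<1=176
after add $t1, $t1, 20: $t1=176+20=196
after sub $t7, $t7, 1: $t7=5-1=4
cmp $t7, 0  (cmp 4,0)
bgt L2: taken
after sll $t1, $t1, 1: $t1=196<<1=392
after add $t1, $t1, 20: $t1=392+20=412
after sub $t7, $t7, 1: $t7=4-1=3
cmp $t7, 0  (cmp 3,0)
After step 21: $t1 = 412.

412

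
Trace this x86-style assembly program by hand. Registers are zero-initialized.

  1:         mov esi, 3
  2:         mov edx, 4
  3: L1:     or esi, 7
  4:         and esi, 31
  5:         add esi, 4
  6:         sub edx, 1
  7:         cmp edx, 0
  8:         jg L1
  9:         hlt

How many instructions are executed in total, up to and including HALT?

27

after mov esi, 3: esi=3
after mov edx, 4: edx=4
after or esi, 7: esi=3|7=7
after and esi, 31: esi=7&31=7
after add esi, 4: esi=7+4=11
after sub edx, 1: edx=4-1=3
cmp edx, 0  (cmp 3,0)
jg L1: taken
after or esi, 7: esi=11|7=15
after and esi, 31: esi=15&31=15
after add esi, 4: esi=15+4=19
after sub edx, 1: edx=3-1=2
cmp edx, 0  (cmp 2,0)
jg L1: taken
after or esi, 7: esi=19|7=23
after and esi, 31: esi=23&31=23
after add esi, 4: esi=23+4=27
after sub edx, 1: edx=2-1=1
cmp edx, 0  (cmp 1,0)
jg L1: taken
after or esi, 7: esi=27|7=31
after and esi, 31: esi=31&31=31
after add esi, 4: esi=31+4=35
after sub edx, 1: edx=1-1=0
cmp edx, 0  (cmp 0,0)
jg L1: not taken
halt.
Total executed instructions: 27.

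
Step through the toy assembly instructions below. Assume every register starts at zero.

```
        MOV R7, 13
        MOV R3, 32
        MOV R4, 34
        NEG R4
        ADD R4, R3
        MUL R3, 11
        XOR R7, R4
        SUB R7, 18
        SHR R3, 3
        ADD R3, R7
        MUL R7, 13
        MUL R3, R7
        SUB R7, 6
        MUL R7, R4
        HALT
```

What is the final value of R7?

818

MOV R7, 13 → R7=13
MOV R3, 32 → R3=32
MOV R4, 34 → R4=34
NEG R4 → R4=-(34)=-34
ADD R4, R3 → R4=(-34)+32=-2
MUL R3, 11 → R3=32*11=352
XOR R7, R4 → R7=13^(-2)=-13
SUB R7, 18 → R7=(-13)-18=-31
SHR R3, 3 → R3=352>>3=44
ADD R3, R7 → R3=44+(-31)=13
MUL R7, 13 → R7=(-31)*13=-403
MUL R3, R7 → R3=13*(-403)=-5239
SUB R7, 6 → R7=(-403)-6=-409
MUL R7, R4 → R7=(-409)*(-2)=818
halt.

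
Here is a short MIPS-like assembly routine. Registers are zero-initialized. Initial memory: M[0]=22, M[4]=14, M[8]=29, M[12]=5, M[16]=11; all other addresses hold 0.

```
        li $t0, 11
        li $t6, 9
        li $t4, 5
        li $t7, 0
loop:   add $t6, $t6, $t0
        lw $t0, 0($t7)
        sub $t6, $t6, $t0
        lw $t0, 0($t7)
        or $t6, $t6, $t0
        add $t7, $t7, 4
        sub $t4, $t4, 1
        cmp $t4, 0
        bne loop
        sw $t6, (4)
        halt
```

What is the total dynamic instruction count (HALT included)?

after li $t0, 11: $t0=11
after li $t6, 9: $t6=9
after li $t4, 5: $t4=5
after li $t7, 0: $t7=0
after add $t6, $t6, $t0: $t6=9+11=20
after lw $t0, 0($t7): $t0=M[0]=22
after sub $t6, $t6, $t0: $t6=20-22=-2
after lw $t0, 0($t7): $t0=M[0]=22
after or $t6, $t6, $t0: $t6=(-2)|22=-2
after add $t7, $t7, 4: $t7=0+4=4
after sub $t4, $t4, 1: $t4=5-1=4
cmp $t4, 0  (cmp 4,0)
bne loop: taken
after add $t6, $t6, $t0: $t6=(-2)+22=20
after lw $t0, 0($t7): $t0=M[4]=14
after sub $t6, $t6, $t0: $t6=20-14=6
after lw $t0, 0($t7): $t0=M[4]=14
after or $t6, $t6, $t0: $t6=6|14=14
after add $t7, $t7, 4: $t7=4+4=8
after sub $t4, $t4, 1: $t4=4-1=3
cmp $t4, 0  (cmp 3,0)
bne loop: taken
after add $t6, $t6, $t0: $t6=14+14=28
after lw $t0, 0($t7): $t0=M[8]=29
after sub $t6, $t6, $t0: $t6=28-29=-1
after lw $t0, 0($t7): $t0=M[8]=29
after or $t6, $t6, $t0: $t6=(-1)|29=-1
after add $t7, $t7, 4: $t7=8+4=12
after sub $t4, $t4, 1: $t4=3-1=2
cmp $t4, 0  (cmp 2,0)
bne loop: taken
after add $t6, $t6, $t0: $t6=(-1)+29=28
after lw $t0, 0($t7): $t0=M[12]=5
after sub $t6, $t6, $t0: $t6=28-5=23
after lw $t0, 0($t7): $t0=M[12]=5
after or $t6, $t6, $t0: $t6=23|5=23
after add $t7, $t7, 4: $t7=12+4=16
after sub $t4, $t4, 1: $t4=2-1=1
cmp $t4, 0  (cmp 1,0)
bne loop: taken
after add $t6, $t6, $t0: $t6=23+5=28
after lw $t0, 0($t7): $t0=M[16]=11
after sub $t6, $t6, $t0: $t6=28-11=17
after lw $t0, 0($t7): $t0=M[16]=11
after or $t6, $t6, $t0: $t6=17|11=27
after add $t7, $t7, 4: $t7=16+4=20
after sub $t4, $t4, 1: $t4=1-1=0
cmp $t4, 0  (cmp 0,0)
bne loop: not taken
sw $t6, (4) → M[4]=27
halt.
Total executed instructions: 51.

51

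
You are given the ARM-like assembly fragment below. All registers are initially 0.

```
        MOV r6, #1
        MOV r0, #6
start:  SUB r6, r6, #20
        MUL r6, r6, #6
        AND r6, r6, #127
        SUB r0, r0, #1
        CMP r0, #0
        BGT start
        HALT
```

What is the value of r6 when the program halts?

88

MOV r6, #1 → r6=1
MOV r0, #6 → r0=6
SUB r6, r6, #20 → r6=1-20=-19
MUL r6, r6, #6 → r6=(-19)*6=-114
AND r6, r6, #127 → r6=(-114)&127=14
SUB r0, r0, #1 → r0=6-1=5
CMP r0, #0  (cmp 5,0)
BGT start: taken
SUB r6, r6, #20 → r6=14-20=-6
MUL r6, r6, #6 → r6=(-6)*6=-36
AND r6, r6, #127 → r6=(-36)&127=92
SUB r0, r0, #1 → r0=5-1=4
CMP r0, #0  (cmp 4,0)
BGT start: taken
SUB r6, r6, #20 → r6=92-20=72
MUL r6, r6, #6 → r6=72*6=432
AND r6, r6, #127 → r6=432&127=48
SUB r0, r0, #1 → r0=4-1=3
CMP r0, #0  (cmp 3,0)
BGT start: taken
SUB r6, r6, #20 → r6=48-20=28
MUL r6, r6, #6 → r6=28*6=168
AND r6, r6, #127 → r6=168&127=40
SUB r0, r0, #1 → r0=3-1=2
CMP r0, #0  (cmp 2,0)
BGT start: taken
SUB r6, r6, #20 → r6=40-20=20
MUL r6, r6, #6 → r6=20*6=120
AND r6, r6, #127 → r6=120&127=120
SUB r0, r0, #1 → r0=2-1=1
CMP r0, #0  (cmp 1,0)
BGT start: taken
SUB r6, r6, #20 → r6=120-20=100
MUL r6, r6, #6 → r6=100*6=600
AND r6, r6, #127 → r6=600&127=88
SUB r0, r0, #1 → r0=1-1=0
CMP r0, #0  (cmp 0,0)
BGT start: not taken
halt.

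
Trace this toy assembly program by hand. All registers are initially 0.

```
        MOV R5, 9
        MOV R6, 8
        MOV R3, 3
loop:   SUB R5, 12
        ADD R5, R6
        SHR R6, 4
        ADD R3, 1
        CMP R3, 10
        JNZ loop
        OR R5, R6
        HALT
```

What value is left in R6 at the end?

R5=9
R6=8
R3=3
R5=9-12=-3
R5=(-3)+8=5
R6=8>>4=0
R3=3+1=4
CMP R3, 10  (cmp 4,10)
JNZ loop: taken
R5=5-12=-7
R5=(-7)+0=-7
R6=0>>4=0
R3=4+1=5
CMP R3, 10  (cmp 5,10)
JNZ loop: taken
R5=(-7)-12=-19
R5=(-19)+0=-19
R6=0>>4=0
R3=5+1=6
CMP R3, 10  (cmp 6,10)
JNZ loop: taken
R5=(-19)-12=-31
R5=(-31)+0=-31
R6=0>>4=0
R3=6+1=7
CMP R3, 10  (cmp 7,10)
JNZ loop: taken
R5=(-31)-12=-43
R5=(-43)+0=-43
R6=0>>4=0
R3=7+1=8
CMP R3, 10  (cmp 8,10)
JNZ loop: taken
R5=(-43)-12=-55
R5=(-55)+0=-55
R6=0>>4=0
R3=8+1=9
CMP R3, 10  (cmp 9,10)
JNZ loop: taken
R5=(-55)-12=-67
R5=(-67)+0=-67
R6=0>>4=0
R3=9+1=10
CMP R3, 10  (cmp 10,10)
JNZ loop: not taken
R5=(-67)|0=-67
halt.

0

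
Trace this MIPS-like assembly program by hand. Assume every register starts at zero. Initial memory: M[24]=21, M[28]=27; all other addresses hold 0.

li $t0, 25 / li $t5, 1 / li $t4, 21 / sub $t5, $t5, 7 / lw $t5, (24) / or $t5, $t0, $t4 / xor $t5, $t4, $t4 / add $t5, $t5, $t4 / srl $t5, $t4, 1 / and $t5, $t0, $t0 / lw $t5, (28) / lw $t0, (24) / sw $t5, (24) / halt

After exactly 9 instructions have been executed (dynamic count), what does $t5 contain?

li $t0, 25 → $t0=25
li $t5, 1 → $t5=1
li $t4, 21 → $t4=21
sub $t5, $t5, 7 → $t5=1-7=-6
lw $t5, (24) → $t5=M[24]=21
or $t5, $t0, $t4 → $t5=25|21=29
xor $t5, $t4, $t4 → $t5=21^21=0
add $t5, $t5, $t4 → $t5=0+21=21
srl $t5, $t4, 1 → $t5=21>>1=10
After step 9: $t5 = 10.

10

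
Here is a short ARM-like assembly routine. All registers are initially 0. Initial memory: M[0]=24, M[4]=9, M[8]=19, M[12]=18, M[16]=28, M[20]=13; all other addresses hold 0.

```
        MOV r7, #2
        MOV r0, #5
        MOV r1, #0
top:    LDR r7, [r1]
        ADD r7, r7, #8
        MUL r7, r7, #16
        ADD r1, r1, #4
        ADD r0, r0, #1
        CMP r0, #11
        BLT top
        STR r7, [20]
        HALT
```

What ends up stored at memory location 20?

after MOV r7, #2: r7=2
after MOV r0, #5: r0=5
after MOV r1, #0: r1=0
after LDR r7, [r1]: r7=M[0]=24
after ADD r7, r7, #8: r7=24+8=32
after MUL r7, r7, #16: r7=32*16=512
after ADD r1, r1, #4: r1=0+4=4
after ADD r0, r0, #1: r0=5+1=6
CMP r0, #11  (cmp 6,11)
BLT top: taken
after LDR r7, [r1]: r7=M[4]=9
after ADD r7, r7, #8: r7=9+8=17
after MUL r7, r7, #16: r7=17*16=272
after ADD r1, r1, #4: r1=4+4=8
after ADD r0, r0, #1: r0=6+1=7
CMP r0, #11  (cmp 7,11)
BLT top: taken
after LDR r7, [r1]: r7=M[8]=19
after ADD r7, r7, #8: r7=19+8=27
after MUL r7, r7, #16: r7=27*16=432
after ADD r1, r1, #4: r1=8+4=12
after ADD r0, r0, #1: r0=7+1=8
CMP r0, #11  (cmp 8,11)
BLT top: taken
after LDR r7, [r1]: r7=M[12]=18
after ADD r7, r7, #8: r7=18+8=26
after MUL r7, r7, #16: r7=26*16=416
after ADD r1, r1, #4: r1=12+4=16
after ADD r0, r0, #1: r0=8+1=9
CMP r0, #11  (cmp 9,11)
BLT top: taken
after LDR r7, [r1]: r7=M[16]=28
after ADD r7, r7, #8: r7=28+8=36
after MUL r7, r7, #16: r7=36*16=576
after ADD r1, r1, #4: r1=16+4=20
after ADD r0, r0, #1: r0=9+1=10
CMP r0, #11  (cmp 10,11)
BLT top: taken
after LDR r7, [r1]: r7=M[20]=13
after ADD r7, r7, #8: r7=13+8=21
after MUL r7, r7, #16: r7=21*16=336
after ADD r1, r1, #4: r1=20+4=24
after ADD r0, r0, #1: r0=10+1=11
CMP r0, #11  (cmp 11,11)
BLT top: not taken
STR r7, [20] → M[20]=336
halt.

336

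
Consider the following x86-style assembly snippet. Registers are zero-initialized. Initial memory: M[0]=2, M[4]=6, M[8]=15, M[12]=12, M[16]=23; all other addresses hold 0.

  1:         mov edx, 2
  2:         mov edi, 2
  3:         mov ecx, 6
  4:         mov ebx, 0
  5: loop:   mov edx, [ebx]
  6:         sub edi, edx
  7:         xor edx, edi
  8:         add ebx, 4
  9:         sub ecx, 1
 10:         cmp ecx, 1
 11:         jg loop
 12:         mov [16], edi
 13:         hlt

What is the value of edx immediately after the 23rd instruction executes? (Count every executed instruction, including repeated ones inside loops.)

-28

after mov edx, 2: edx=2
after mov edi, 2: edi=2
after mov ecx, 6: ecx=6
after mov ebx, 0: ebx=0
after mov edx, [ebx]: edx=M[0]=2
after sub edi, edx: edi=2-2=0
after xor edx, edi: edx=2^0=2
after add ebx, 4: ebx=0+4=4
after sub ecx, 1: ecx=6-1=5
cmp ecx, 1  (cmp 5,1)
jg loop: taken
after mov edx, [ebx]: edx=M[4]=6
after sub edi, edx: edi=0-6=-6
after xor edx, edi: edx=6^(-6)=-4
after add ebx, 4: ebx=4+4=8
after sub ecx, 1: ecx=5-1=4
cmp ecx, 1  (cmp 4,1)
jg loop: taken
after mov edx, [ebx]: edx=M[8]=15
after sub edi, edx: edi=(-6)-15=-21
after xor edx, edi: edx=15^(-21)=-28
after add ebx, 4: ebx=8+4=12
after sub ecx, 1: ecx=4-1=3
After step 23: edx = -28.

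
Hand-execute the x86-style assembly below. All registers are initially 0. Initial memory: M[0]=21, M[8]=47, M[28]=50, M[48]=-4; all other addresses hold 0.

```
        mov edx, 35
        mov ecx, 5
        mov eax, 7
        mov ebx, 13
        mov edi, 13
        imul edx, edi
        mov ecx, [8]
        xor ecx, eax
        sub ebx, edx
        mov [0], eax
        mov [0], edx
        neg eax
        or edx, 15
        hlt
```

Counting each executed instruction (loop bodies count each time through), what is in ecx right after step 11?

after mov edx, 35: edx=35
after mov ecx, 5: ecx=5
after mov eax, 7: eax=7
after mov ebx, 13: ebx=13
after mov edi, 13: edi=13
after imul edx, edi: edx=35*13=455
after mov ecx, [8]: ecx=M[8]=47
after xor ecx, eax: ecx=47^7=40
after sub ebx, edx: ebx=13-455=-442
mov [0], eax → M[0]=7
mov [0], edx → M[0]=455
After step 11: ecx = 40.

40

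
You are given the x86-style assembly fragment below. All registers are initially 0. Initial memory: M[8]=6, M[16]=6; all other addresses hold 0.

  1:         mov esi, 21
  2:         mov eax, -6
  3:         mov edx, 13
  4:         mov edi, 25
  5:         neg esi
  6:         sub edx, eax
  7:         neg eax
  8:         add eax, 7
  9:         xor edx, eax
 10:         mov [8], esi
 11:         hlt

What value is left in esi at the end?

-21

after mov esi, 21: esi=21
after mov eax, -6: eax=-6
after mov edx, 13: edx=13
after mov edi, 25: edi=25
after neg esi: esi=-(21)=-21
after sub edx, eax: edx=13-(-6)=19
after neg eax: eax=-(-6)=6
after add eax, 7: eax=6+7=13
after xor edx, eax: edx=19^13=30
mov [8], esi → M[8]=-21
halt.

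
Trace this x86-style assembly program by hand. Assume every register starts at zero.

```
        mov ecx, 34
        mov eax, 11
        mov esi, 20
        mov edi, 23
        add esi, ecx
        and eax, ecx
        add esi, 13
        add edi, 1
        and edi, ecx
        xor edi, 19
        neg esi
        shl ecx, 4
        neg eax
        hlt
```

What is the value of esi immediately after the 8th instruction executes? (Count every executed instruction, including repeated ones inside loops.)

ecx=34
eax=11
esi=20
edi=23
esi=20+34=54
eax=11&34=2
esi=54+13=67
edi=23+1=24
After step 8: esi = 67.

67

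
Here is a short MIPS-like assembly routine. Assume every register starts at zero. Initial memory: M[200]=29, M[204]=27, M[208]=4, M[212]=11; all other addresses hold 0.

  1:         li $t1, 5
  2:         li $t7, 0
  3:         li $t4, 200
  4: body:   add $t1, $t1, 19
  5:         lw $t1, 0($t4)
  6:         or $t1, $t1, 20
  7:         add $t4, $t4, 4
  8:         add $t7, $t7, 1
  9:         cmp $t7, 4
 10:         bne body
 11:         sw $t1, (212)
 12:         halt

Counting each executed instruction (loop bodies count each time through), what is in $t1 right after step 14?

$t1=5
$t7=0
$t4=200
$t1=5+19=24
$t1=M[200]=29
$t1=29|20=29
$t4=200+4=204
$t7=0+1=1
cmp $t7, 4  (cmp 1,4)
bne body: taken
$t1=29+19=48
$t1=M[204]=27
$t1=27|20=31
$t4=204+4=208
After step 14: $t1 = 31.

31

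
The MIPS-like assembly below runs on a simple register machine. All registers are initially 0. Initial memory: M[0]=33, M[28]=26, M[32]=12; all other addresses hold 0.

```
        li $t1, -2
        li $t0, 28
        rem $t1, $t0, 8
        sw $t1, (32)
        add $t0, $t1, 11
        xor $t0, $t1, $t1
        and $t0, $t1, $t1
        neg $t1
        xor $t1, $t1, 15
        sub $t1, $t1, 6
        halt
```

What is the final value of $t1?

$t1=-2
$t0=28
$t1=28%8=4
sw $t1, (32) → M[32]=4
$t0=4+11=15
$t0=4^4=0
$t0=4&4=4
$t1=-(4)=-4
$t1=(-4)^15=-13
$t1=(-13)-6=-19
halt.

-19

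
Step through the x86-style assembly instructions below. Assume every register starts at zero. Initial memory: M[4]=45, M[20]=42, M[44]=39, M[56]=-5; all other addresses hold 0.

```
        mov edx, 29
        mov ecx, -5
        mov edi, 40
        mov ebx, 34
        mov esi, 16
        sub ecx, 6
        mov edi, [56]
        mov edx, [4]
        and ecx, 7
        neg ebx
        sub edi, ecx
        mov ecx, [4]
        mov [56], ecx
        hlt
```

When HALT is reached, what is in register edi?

after mov edx, 29: edx=29
after mov ecx, -5: ecx=-5
after mov edi, 40: edi=40
after mov ebx, 34: ebx=34
after mov esi, 16: esi=16
after sub ecx, 6: ecx=(-5)-6=-11
after mov edi, [56]: edi=M[56]=-5
after mov edx, [4]: edx=M[4]=45
after and ecx, 7: ecx=(-11)&7=5
after neg ebx: ebx=-(34)=-34
after sub edi, ecx: edi=(-5)-5=-10
after mov ecx, [4]: ecx=M[4]=45
mov [56], ecx → M[56]=45
halt.

-10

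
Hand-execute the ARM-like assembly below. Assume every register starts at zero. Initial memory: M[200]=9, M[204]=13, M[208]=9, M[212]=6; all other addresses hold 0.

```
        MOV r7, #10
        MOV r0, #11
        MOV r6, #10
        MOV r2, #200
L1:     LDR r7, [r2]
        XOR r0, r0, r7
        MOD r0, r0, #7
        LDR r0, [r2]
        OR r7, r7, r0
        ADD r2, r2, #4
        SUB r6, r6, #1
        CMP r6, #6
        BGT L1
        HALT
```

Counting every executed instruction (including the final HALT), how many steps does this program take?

41

after MOV r7, #10: r7=10
after MOV r0, #11: r0=11
after MOV r6, #10: r6=10
after MOV r2, #200: r2=200
after LDR r7, [r2]: r7=M[200]=9
after XOR r0, r0, r7: r0=11^9=2
after MOD r0, r0, #7: r0=2%7=2
after LDR r0, [r2]: r0=M[200]=9
after OR r7, r7, r0: r7=9|9=9
after ADD r2, r2, #4: r2=200+4=204
after SUB r6, r6, #1: r6=10-1=9
CMP r6, #6  (cmp 9,6)
BGT L1: taken
after LDR r7, [r2]: r7=M[204]=13
after XOR r0, r0, r7: r0=9^13=4
after MOD r0, r0, #7: r0=4%7=4
after LDR r0, [r2]: r0=M[204]=13
after OR r7, r7, r0: r7=13|13=13
after ADD r2, r2, #4: r2=204+4=208
after SUB r6, r6, #1: r6=9-1=8
CMP r6, #6  (cmp 8,6)
BGT L1: taken
after LDR r7, [r2]: r7=M[208]=9
after XOR r0, r0, r7: r0=13^9=4
after MOD r0, r0, #7: r0=4%7=4
after LDR r0, [r2]: r0=M[208]=9
after OR r7, r7, r0: r7=9|9=9
after ADD r2, r2, #4: r2=208+4=212
after SUB r6, r6, #1: r6=8-1=7
CMP r6, #6  (cmp 7,6)
BGT L1: taken
after LDR r7, [r2]: r7=M[212]=6
after XOR r0, r0, r7: r0=9^6=15
after MOD r0, r0, #7: r0=15%7=1
after LDR r0, [r2]: r0=M[212]=6
after OR r7, r7, r0: r7=6|6=6
after ADD r2, r2, #4: r2=212+4=216
after SUB r6, r6, #1: r6=7-1=6
CMP r6, #6  (cmp 6,6)
BGT L1: not taken
halt.
Total executed instructions: 41.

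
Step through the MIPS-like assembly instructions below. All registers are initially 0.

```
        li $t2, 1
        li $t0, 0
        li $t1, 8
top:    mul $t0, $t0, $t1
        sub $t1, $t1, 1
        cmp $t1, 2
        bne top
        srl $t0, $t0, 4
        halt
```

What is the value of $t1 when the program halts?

2

$t2=1
$t0=0
$t1=8
$t0=0*8=0
$t1=8-1=7
cmp $t1, 2  (cmp 7,2)
bne top: taken
$t0=0*7=0
$t1=7-1=6
cmp $t1, 2  (cmp 6,2)
bne top: taken
$t0=0*6=0
$t1=6-1=5
cmp $t1, 2  (cmp 5,2)
bne top: taken
$t0=0*5=0
$t1=5-1=4
cmp $t1, 2  (cmp 4,2)
bne top: taken
$t0=0*4=0
$t1=4-1=3
cmp $t1, 2  (cmp 3,2)
bne top: taken
$t0=0*3=0
$t1=3-1=2
cmp $t1, 2  (cmp 2,2)
bne top: not taken
$t0=0>>4=0
halt.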